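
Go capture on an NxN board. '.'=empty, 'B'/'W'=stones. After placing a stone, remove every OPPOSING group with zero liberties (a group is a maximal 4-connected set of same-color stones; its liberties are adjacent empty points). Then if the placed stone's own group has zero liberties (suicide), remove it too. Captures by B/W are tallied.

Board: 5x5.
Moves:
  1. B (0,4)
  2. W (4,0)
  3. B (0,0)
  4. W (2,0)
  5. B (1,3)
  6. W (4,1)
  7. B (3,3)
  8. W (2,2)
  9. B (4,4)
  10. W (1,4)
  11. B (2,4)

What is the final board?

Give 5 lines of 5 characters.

Answer: B...B
...B.
W.W.B
...B.
WW..B

Derivation:
Move 1: B@(0,4) -> caps B=0 W=0
Move 2: W@(4,0) -> caps B=0 W=0
Move 3: B@(0,0) -> caps B=0 W=0
Move 4: W@(2,0) -> caps B=0 W=0
Move 5: B@(1,3) -> caps B=0 W=0
Move 6: W@(4,1) -> caps B=0 W=0
Move 7: B@(3,3) -> caps B=0 W=0
Move 8: W@(2,2) -> caps B=0 W=0
Move 9: B@(4,4) -> caps B=0 W=0
Move 10: W@(1,4) -> caps B=0 W=0
Move 11: B@(2,4) -> caps B=1 W=0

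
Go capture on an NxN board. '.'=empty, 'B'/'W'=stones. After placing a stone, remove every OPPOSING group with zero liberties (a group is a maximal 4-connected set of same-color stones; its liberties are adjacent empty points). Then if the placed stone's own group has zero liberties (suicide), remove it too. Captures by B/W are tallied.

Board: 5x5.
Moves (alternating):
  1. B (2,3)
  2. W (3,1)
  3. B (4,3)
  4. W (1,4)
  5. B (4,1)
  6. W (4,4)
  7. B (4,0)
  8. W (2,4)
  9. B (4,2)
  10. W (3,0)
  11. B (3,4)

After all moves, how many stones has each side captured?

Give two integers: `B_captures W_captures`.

Answer: 1 0

Derivation:
Move 1: B@(2,3) -> caps B=0 W=0
Move 2: W@(3,1) -> caps B=0 W=0
Move 3: B@(4,3) -> caps B=0 W=0
Move 4: W@(1,4) -> caps B=0 W=0
Move 5: B@(4,1) -> caps B=0 W=0
Move 6: W@(4,4) -> caps B=0 W=0
Move 7: B@(4,0) -> caps B=0 W=0
Move 8: W@(2,4) -> caps B=0 W=0
Move 9: B@(4,2) -> caps B=0 W=0
Move 10: W@(3,0) -> caps B=0 W=0
Move 11: B@(3,4) -> caps B=1 W=0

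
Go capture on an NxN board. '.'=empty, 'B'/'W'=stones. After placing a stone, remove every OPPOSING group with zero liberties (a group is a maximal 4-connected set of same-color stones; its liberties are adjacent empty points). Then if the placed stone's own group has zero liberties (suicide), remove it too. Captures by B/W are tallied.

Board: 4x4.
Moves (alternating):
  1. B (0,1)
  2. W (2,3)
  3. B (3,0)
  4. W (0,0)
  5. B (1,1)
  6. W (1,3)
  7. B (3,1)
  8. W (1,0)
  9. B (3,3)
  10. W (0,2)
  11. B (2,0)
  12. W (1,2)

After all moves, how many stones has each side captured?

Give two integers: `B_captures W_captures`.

Move 1: B@(0,1) -> caps B=0 W=0
Move 2: W@(2,3) -> caps B=0 W=0
Move 3: B@(3,0) -> caps B=0 W=0
Move 4: W@(0,0) -> caps B=0 W=0
Move 5: B@(1,1) -> caps B=0 W=0
Move 6: W@(1,3) -> caps B=0 W=0
Move 7: B@(3,1) -> caps B=0 W=0
Move 8: W@(1,0) -> caps B=0 W=0
Move 9: B@(3,3) -> caps B=0 W=0
Move 10: W@(0,2) -> caps B=0 W=0
Move 11: B@(2,0) -> caps B=2 W=0
Move 12: W@(1,2) -> caps B=2 W=0

Answer: 2 0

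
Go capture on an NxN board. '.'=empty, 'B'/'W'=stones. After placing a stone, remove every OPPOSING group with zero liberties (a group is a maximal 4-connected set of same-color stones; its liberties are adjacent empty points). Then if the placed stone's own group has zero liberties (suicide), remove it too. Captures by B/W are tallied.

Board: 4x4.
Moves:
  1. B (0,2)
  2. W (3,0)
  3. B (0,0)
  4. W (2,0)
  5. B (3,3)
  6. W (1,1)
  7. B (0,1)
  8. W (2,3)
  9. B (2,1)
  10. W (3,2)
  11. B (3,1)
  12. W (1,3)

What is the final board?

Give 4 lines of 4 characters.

Move 1: B@(0,2) -> caps B=0 W=0
Move 2: W@(3,0) -> caps B=0 W=0
Move 3: B@(0,0) -> caps B=0 W=0
Move 4: W@(2,0) -> caps B=0 W=0
Move 5: B@(3,3) -> caps B=0 W=0
Move 6: W@(1,1) -> caps B=0 W=0
Move 7: B@(0,1) -> caps B=0 W=0
Move 8: W@(2,3) -> caps B=0 W=0
Move 9: B@(2,1) -> caps B=0 W=0
Move 10: W@(3,2) -> caps B=0 W=1
Move 11: B@(3,1) -> caps B=0 W=1
Move 12: W@(1,3) -> caps B=0 W=1

Answer: BBB.
.W.W
WB.W
WBW.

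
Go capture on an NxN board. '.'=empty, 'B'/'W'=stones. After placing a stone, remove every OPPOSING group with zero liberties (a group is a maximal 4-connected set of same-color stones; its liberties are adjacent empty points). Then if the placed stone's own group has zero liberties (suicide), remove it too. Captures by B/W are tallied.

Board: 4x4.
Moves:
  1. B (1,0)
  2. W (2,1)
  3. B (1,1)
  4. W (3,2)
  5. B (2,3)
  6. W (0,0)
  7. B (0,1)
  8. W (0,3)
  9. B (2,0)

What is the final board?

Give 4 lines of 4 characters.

Answer: .B.W
BB..
BW.B
..W.

Derivation:
Move 1: B@(1,0) -> caps B=0 W=0
Move 2: W@(2,1) -> caps B=0 W=0
Move 3: B@(1,1) -> caps B=0 W=0
Move 4: W@(3,2) -> caps B=0 W=0
Move 5: B@(2,3) -> caps B=0 W=0
Move 6: W@(0,0) -> caps B=0 W=0
Move 7: B@(0,1) -> caps B=1 W=0
Move 8: W@(0,3) -> caps B=1 W=0
Move 9: B@(2,0) -> caps B=1 W=0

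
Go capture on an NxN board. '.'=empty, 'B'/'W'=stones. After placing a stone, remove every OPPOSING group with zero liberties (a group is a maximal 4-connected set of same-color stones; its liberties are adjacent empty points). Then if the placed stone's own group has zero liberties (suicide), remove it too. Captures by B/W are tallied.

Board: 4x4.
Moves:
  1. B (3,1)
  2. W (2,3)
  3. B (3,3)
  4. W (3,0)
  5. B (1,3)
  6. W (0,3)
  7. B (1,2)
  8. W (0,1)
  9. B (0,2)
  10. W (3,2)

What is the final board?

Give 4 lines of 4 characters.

Answer: .WB.
..BB
...W
WBW.

Derivation:
Move 1: B@(3,1) -> caps B=0 W=0
Move 2: W@(2,3) -> caps B=0 W=0
Move 3: B@(3,3) -> caps B=0 W=0
Move 4: W@(3,0) -> caps B=0 W=0
Move 5: B@(1,3) -> caps B=0 W=0
Move 6: W@(0,3) -> caps B=0 W=0
Move 7: B@(1,2) -> caps B=0 W=0
Move 8: W@(0,1) -> caps B=0 W=0
Move 9: B@(0,2) -> caps B=1 W=0
Move 10: W@(3,2) -> caps B=1 W=1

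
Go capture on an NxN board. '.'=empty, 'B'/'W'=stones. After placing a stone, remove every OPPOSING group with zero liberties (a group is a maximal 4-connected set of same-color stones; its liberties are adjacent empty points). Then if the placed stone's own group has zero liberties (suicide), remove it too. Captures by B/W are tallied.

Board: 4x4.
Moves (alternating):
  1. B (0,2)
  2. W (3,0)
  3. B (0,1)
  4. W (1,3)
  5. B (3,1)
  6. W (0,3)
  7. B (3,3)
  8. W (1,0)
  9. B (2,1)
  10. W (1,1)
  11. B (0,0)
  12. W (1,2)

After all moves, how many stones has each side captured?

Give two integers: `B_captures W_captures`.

Answer: 0 3

Derivation:
Move 1: B@(0,2) -> caps B=0 W=0
Move 2: W@(3,0) -> caps B=0 W=0
Move 3: B@(0,1) -> caps B=0 W=0
Move 4: W@(1,3) -> caps B=0 W=0
Move 5: B@(3,1) -> caps B=0 W=0
Move 6: W@(0,3) -> caps B=0 W=0
Move 7: B@(3,3) -> caps B=0 W=0
Move 8: W@(1,0) -> caps B=0 W=0
Move 9: B@(2,1) -> caps B=0 W=0
Move 10: W@(1,1) -> caps B=0 W=0
Move 11: B@(0,0) -> caps B=0 W=0
Move 12: W@(1,2) -> caps B=0 W=3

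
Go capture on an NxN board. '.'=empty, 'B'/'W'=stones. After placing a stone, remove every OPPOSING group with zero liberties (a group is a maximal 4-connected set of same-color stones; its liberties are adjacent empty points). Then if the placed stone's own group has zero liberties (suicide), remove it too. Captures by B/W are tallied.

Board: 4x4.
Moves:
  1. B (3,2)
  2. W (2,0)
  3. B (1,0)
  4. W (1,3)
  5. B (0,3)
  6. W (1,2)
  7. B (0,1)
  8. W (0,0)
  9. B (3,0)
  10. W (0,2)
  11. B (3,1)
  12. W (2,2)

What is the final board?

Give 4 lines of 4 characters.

Move 1: B@(3,2) -> caps B=0 W=0
Move 2: W@(2,0) -> caps B=0 W=0
Move 3: B@(1,0) -> caps B=0 W=0
Move 4: W@(1,3) -> caps B=0 W=0
Move 5: B@(0,3) -> caps B=0 W=0
Move 6: W@(1,2) -> caps B=0 W=0
Move 7: B@(0,1) -> caps B=0 W=0
Move 8: W@(0,0) -> caps B=0 W=0
Move 9: B@(3,0) -> caps B=0 W=0
Move 10: W@(0,2) -> caps B=0 W=1
Move 11: B@(3,1) -> caps B=0 W=1
Move 12: W@(2,2) -> caps B=0 W=1

Answer: .BW.
B.WW
W.W.
BBB.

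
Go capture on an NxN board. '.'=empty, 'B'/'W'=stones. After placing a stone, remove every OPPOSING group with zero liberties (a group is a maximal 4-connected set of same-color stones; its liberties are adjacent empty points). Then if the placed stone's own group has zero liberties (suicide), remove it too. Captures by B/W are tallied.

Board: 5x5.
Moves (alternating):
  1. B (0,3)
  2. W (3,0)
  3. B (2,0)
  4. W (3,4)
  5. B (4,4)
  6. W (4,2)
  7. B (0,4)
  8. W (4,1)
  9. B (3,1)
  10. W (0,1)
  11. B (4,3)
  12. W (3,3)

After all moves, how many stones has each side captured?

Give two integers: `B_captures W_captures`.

Answer: 0 2

Derivation:
Move 1: B@(0,3) -> caps B=0 W=0
Move 2: W@(3,0) -> caps B=0 W=0
Move 3: B@(2,0) -> caps B=0 W=0
Move 4: W@(3,4) -> caps B=0 W=0
Move 5: B@(4,4) -> caps B=0 W=0
Move 6: W@(4,2) -> caps B=0 W=0
Move 7: B@(0,4) -> caps B=0 W=0
Move 8: W@(4,1) -> caps B=0 W=0
Move 9: B@(3,1) -> caps B=0 W=0
Move 10: W@(0,1) -> caps B=0 W=0
Move 11: B@(4,3) -> caps B=0 W=0
Move 12: W@(3,3) -> caps B=0 W=2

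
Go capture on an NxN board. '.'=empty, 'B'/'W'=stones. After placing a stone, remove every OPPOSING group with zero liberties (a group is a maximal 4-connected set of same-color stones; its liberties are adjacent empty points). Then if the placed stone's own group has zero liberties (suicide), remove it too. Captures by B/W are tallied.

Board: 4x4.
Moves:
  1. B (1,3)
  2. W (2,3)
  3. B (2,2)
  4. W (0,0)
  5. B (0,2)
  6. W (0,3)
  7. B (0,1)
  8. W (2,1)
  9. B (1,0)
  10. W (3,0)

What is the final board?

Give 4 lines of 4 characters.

Answer: .BB.
B..B
.WBW
W...

Derivation:
Move 1: B@(1,3) -> caps B=0 W=0
Move 2: W@(2,3) -> caps B=0 W=0
Move 3: B@(2,2) -> caps B=0 W=0
Move 4: W@(0,0) -> caps B=0 W=0
Move 5: B@(0,2) -> caps B=0 W=0
Move 6: W@(0,3) -> caps B=0 W=0
Move 7: B@(0,1) -> caps B=0 W=0
Move 8: W@(2,1) -> caps B=0 W=0
Move 9: B@(1,0) -> caps B=1 W=0
Move 10: W@(3,0) -> caps B=1 W=0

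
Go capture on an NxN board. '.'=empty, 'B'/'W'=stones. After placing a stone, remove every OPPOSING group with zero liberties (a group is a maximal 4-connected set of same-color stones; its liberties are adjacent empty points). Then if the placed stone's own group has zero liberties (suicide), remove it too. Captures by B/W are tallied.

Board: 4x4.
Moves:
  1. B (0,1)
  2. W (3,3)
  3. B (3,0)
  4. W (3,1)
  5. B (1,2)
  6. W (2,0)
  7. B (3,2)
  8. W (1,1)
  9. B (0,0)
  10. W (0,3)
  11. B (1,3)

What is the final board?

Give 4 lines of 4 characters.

Move 1: B@(0,1) -> caps B=0 W=0
Move 2: W@(3,3) -> caps B=0 W=0
Move 3: B@(3,0) -> caps B=0 W=0
Move 4: W@(3,1) -> caps B=0 W=0
Move 5: B@(1,2) -> caps B=0 W=0
Move 6: W@(2,0) -> caps B=0 W=1
Move 7: B@(3,2) -> caps B=0 W=1
Move 8: W@(1,1) -> caps B=0 W=1
Move 9: B@(0,0) -> caps B=0 W=1
Move 10: W@(0,3) -> caps B=0 W=1
Move 11: B@(1,3) -> caps B=0 W=1

Answer: BB.W
.WBB
W...
.WBW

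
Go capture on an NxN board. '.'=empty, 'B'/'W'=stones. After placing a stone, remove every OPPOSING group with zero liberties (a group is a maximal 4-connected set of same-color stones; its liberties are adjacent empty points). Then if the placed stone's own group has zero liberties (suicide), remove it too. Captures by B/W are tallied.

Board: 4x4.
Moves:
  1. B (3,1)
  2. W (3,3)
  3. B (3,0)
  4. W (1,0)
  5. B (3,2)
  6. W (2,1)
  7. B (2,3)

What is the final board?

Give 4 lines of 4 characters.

Move 1: B@(3,1) -> caps B=0 W=0
Move 2: W@(3,3) -> caps B=0 W=0
Move 3: B@(3,0) -> caps B=0 W=0
Move 4: W@(1,0) -> caps B=0 W=0
Move 5: B@(3,2) -> caps B=0 W=0
Move 6: W@(2,1) -> caps B=0 W=0
Move 7: B@(2,3) -> caps B=1 W=0

Answer: ....
W...
.W.B
BBB.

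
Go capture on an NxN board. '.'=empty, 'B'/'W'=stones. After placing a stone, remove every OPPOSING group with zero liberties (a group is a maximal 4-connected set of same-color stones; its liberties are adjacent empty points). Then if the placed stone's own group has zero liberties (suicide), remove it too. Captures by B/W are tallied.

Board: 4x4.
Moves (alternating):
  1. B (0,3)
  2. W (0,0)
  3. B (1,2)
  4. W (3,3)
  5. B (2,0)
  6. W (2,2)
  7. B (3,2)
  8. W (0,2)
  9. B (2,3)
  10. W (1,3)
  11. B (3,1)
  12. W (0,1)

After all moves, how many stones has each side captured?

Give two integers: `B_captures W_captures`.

Answer: 1 1

Derivation:
Move 1: B@(0,3) -> caps B=0 W=0
Move 2: W@(0,0) -> caps B=0 W=0
Move 3: B@(1,2) -> caps B=0 W=0
Move 4: W@(3,3) -> caps B=0 W=0
Move 5: B@(2,0) -> caps B=0 W=0
Move 6: W@(2,2) -> caps B=0 W=0
Move 7: B@(3,2) -> caps B=0 W=0
Move 8: W@(0,2) -> caps B=0 W=0
Move 9: B@(2,3) -> caps B=1 W=0
Move 10: W@(1,3) -> caps B=1 W=1
Move 11: B@(3,1) -> caps B=1 W=1
Move 12: W@(0,1) -> caps B=1 W=1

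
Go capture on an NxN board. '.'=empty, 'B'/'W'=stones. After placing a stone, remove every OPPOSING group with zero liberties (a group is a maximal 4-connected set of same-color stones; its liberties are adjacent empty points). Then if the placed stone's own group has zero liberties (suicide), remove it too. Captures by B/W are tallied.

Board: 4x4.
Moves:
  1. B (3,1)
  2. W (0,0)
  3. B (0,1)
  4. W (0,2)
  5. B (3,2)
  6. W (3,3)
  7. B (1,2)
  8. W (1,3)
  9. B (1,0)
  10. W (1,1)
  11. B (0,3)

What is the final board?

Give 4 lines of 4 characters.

Answer: .B.B
BWBW
....
.BBW

Derivation:
Move 1: B@(3,1) -> caps B=0 W=0
Move 2: W@(0,0) -> caps B=0 W=0
Move 3: B@(0,1) -> caps B=0 W=0
Move 4: W@(0,2) -> caps B=0 W=0
Move 5: B@(3,2) -> caps B=0 W=0
Move 6: W@(3,3) -> caps B=0 W=0
Move 7: B@(1,2) -> caps B=0 W=0
Move 8: W@(1,3) -> caps B=0 W=0
Move 9: B@(1,0) -> caps B=1 W=0
Move 10: W@(1,1) -> caps B=1 W=0
Move 11: B@(0,3) -> caps B=2 W=0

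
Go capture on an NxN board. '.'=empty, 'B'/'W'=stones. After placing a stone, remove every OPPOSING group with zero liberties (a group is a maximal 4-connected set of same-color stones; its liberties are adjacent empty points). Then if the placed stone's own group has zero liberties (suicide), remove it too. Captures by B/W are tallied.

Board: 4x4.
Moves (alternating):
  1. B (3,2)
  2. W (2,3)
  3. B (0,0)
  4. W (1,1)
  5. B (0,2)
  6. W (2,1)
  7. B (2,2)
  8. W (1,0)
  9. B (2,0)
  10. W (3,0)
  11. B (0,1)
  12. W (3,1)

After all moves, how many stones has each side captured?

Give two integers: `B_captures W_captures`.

Move 1: B@(3,2) -> caps B=0 W=0
Move 2: W@(2,3) -> caps B=0 W=0
Move 3: B@(0,0) -> caps B=0 W=0
Move 4: W@(1,1) -> caps B=0 W=0
Move 5: B@(0,2) -> caps B=0 W=0
Move 6: W@(2,1) -> caps B=0 W=0
Move 7: B@(2,2) -> caps B=0 W=0
Move 8: W@(1,0) -> caps B=0 W=0
Move 9: B@(2,0) -> caps B=0 W=0
Move 10: W@(3,0) -> caps B=0 W=1
Move 11: B@(0,1) -> caps B=0 W=1
Move 12: W@(3,1) -> caps B=0 W=1

Answer: 0 1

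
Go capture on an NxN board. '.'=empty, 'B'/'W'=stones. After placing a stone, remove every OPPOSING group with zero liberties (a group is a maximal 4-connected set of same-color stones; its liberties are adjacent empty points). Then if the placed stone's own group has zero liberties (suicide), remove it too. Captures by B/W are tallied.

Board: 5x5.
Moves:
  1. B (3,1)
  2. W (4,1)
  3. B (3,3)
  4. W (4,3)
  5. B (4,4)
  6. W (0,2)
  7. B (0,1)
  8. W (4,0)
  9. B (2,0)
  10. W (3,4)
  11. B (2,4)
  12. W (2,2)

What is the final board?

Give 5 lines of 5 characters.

Answer: .BW..
.....
B.W.B
.B.BW
WW.W.

Derivation:
Move 1: B@(3,1) -> caps B=0 W=0
Move 2: W@(4,1) -> caps B=0 W=0
Move 3: B@(3,3) -> caps B=0 W=0
Move 4: W@(4,3) -> caps B=0 W=0
Move 5: B@(4,4) -> caps B=0 W=0
Move 6: W@(0,2) -> caps B=0 W=0
Move 7: B@(0,1) -> caps B=0 W=0
Move 8: W@(4,0) -> caps B=0 W=0
Move 9: B@(2,0) -> caps B=0 W=0
Move 10: W@(3,4) -> caps B=0 W=1
Move 11: B@(2,4) -> caps B=0 W=1
Move 12: W@(2,2) -> caps B=0 W=1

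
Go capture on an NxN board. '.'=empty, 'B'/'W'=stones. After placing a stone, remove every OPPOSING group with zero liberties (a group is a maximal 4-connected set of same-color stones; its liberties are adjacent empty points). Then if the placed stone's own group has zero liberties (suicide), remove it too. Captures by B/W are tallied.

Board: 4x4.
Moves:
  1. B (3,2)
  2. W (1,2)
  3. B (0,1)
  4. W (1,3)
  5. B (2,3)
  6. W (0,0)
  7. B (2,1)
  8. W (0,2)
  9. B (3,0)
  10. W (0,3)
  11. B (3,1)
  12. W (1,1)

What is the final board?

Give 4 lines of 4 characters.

Move 1: B@(3,2) -> caps B=0 W=0
Move 2: W@(1,2) -> caps B=0 W=0
Move 3: B@(0,1) -> caps B=0 W=0
Move 4: W@(1,3) -> caps B=0 W=0
Move 5: B@(2,3) -> caps B=0 W=0
Move 6: W@(0,0) -> caps B=0 W=0
Move 7: B@(2,1) -> caps B=0 W=0
Move 8: W@(0,2) -> caps B=0 W=0
Move 9: B@(3,0) -> caps B=0 W=0
Move 10: W@(0,3) -> caps B=0 W=0
Move 11: B@(3,1) -> caps B=0 W=0
Move 12: W@(1,1) -> caps B=0 W=1

Answer: W.WW
.WWW
.B.B
BBB.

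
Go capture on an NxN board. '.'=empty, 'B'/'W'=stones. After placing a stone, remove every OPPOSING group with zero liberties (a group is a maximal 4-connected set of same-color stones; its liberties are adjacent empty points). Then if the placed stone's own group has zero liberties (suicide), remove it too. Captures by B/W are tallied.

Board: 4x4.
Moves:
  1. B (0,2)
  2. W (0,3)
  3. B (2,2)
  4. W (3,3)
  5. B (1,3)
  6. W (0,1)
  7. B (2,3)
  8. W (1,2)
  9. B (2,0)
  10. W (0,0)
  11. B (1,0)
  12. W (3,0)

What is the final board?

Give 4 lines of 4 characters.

Move 1: B@(0,2) -> caps B=0 W=0
Move 2: W@(0,3) -> caps B=0 W=0
Move 3: B@(2,2) -> caps B=0 W=0
Move 4: W@(3,3) -> caps B=0 W=0
Move 5: B@(1,3) -> caps B=1 W=0
Move 6: W@(0,1) -> caps B=1 W=0
Move 7: B@(2,3) -> caps B=1 W=0
Move 8: W@(1,2) -> caps B=1 W=0
Move 9: B@(2,0) -> caps B=1 W=0
Move 10: W@(0,0) -> caps B=1 W=0
Move 11: B@(1,0) -> caps B=1 W=0
Move 12: W@(3,0) -> caps B=1 W=0

Answer: WWB.
B.WB
B.BB
W..W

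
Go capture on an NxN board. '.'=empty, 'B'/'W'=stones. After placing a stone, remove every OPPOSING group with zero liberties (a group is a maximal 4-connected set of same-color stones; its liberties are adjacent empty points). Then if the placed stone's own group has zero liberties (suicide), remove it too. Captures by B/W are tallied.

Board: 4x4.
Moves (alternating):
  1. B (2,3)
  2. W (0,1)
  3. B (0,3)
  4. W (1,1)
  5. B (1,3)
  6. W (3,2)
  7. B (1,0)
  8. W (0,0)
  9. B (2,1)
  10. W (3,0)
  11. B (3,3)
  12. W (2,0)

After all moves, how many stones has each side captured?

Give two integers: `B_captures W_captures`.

Move 1: B@(2,3) -> caps B=0 W=0
Move 2: W@(0,1) -> caps B=0 W=0
Move 3: B@(0,3) -> caps B=0 W=0
Move 4: W@(1,1) -> caps B=0 W=0
Move 5: B@(1,3) -> caps B=0 W=0
Move 6: W@(3,2) -> caps B=0 W=0
Move 7: B@(1,0) -> caps B=0 W=0
Move 8: W@(0,0) -> caps B=0 W=0
Move 9: B@(2,1) -> caps B=0 W=0
Move 10: W@(3,0) -> caps B=0 W=0
Move 11: B@(3,3) -> caps B=0 W=0
Move 12: W@(2,0) -> caps B=0 W=1

Answer: 0 1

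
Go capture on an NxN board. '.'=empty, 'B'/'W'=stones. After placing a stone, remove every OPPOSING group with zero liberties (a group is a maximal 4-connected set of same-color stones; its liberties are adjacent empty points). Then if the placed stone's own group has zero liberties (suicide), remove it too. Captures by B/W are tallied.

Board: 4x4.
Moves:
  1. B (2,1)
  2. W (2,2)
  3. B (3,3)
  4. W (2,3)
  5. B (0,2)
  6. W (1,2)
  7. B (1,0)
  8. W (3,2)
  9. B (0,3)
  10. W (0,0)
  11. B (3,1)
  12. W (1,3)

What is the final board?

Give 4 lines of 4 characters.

Answer: W.BB
B.WW
.BWW
.BW.

Derivation:
Move 1: B@(2,1) -> caps B=0 W=0
Move 2: W@(2,2) -> caps B=0 W=0
Move 3: B@(3,3) -> caps B=0 W=0
Move 4: W@(2,3) -> caps B=0 W=0
Move 5: B@(0,2) -> caps B=0 W=0
Move 6: W@(1,2) -> caps B=0 W=0
Move 7: B@(1,0) -> caps B=0 W=0
Move 8: W@(3,2) -> caps B=0 W=1
Move 9: B@(0,3) -> caps B=0 W=1
Move 10: W@(0,0) -> caps B=0 W=1
Move 11: B@(3,1) -> caps B=0 W=1
Move 12: W@(1,3) -> caps B=0 W=1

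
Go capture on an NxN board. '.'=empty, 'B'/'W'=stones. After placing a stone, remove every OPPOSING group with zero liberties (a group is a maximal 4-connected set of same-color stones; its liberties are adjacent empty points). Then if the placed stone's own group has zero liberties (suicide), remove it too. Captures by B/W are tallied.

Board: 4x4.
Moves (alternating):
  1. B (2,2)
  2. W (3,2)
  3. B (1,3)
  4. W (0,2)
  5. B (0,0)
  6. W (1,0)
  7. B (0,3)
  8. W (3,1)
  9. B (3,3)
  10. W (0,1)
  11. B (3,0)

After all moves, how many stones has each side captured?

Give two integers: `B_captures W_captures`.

Answer: 0 1

Derivation:
Move 1: B@(2,2) -> caps B=0 W=0
Move 2: W@(3,2) -> caps B=0 W=0
Move 3: B@(1,3) -> caps B=0 W=0
Move 4: W@(0,2) -> caps B=0 W=0
Move 5: B@(0,0) -> caps B=0 W=0
Move 6: W@(1,0) -> caps B=0 W=0
Move 7: B@(0,3) -> caps B=0 W=0
Move 8: W@(3,1) -> caps B=0 W=0
Move 9: B@(3,3) -> caps B=0 W=0
Move 10: W@(0,1) -> caps B=0 W=1
Move 11: B@(3,0) -> caps B=0 W=1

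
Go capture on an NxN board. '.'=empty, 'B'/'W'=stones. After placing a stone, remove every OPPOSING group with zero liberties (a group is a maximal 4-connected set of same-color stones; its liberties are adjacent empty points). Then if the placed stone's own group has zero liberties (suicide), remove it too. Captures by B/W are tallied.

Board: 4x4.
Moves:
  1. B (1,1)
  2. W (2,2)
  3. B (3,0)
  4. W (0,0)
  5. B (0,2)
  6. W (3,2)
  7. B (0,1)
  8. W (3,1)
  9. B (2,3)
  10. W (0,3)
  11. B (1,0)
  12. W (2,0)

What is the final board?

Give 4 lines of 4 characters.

Move 1: B@(1,1) -> caps B=0 W=0
Move 2: W@(2,2) -> caps B=0 W=0
Move 3: B@(3,0) -> caps B=0 W=0
Move 4: W@(0,0) -> caps B=0 W=0
Move 5: B@(0,2) -> caps B=0 W=0
Move 6: W@(3,2) -> caps B=0 W=0
Move 7: B@(0,1) -> caps B=0 W=0
Move 8: W@(3,1) -> caps B=0 W=0
Move 9: B@(2,3) -> caps B=0 W=0
Move 10: W@(0,3) -> caps B=0 W=0
Move 11: B@(1,0) -> caps B=1 W=0
Move 12: W@(2,0) -> caps B=1 W=1

Answer: .BBW
BB..
W.WB
.WW.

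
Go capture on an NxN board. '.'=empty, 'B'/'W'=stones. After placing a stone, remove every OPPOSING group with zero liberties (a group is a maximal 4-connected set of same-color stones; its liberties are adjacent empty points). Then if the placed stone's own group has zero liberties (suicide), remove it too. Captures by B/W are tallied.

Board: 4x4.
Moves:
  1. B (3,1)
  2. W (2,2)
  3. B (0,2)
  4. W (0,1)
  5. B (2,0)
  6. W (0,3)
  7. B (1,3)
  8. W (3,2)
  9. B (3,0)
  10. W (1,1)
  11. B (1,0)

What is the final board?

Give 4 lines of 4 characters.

Answer: .WB.
BW.B
B.W.
BBW.

Derivation:
Move 1: B@(3,1) -> caps B=0 W=0
Move 2: W@(2,2) -> caps B=0 W=0
Move 3: B@(0,2) -> caps B=0 W=0
Move 4: W@(0,1) -> caps B=0 W=0
Move 5: B@(2,0) -> caps B=0 W=0
Move 6: W@(0,3) -> caps B=0 W=0
Move 7: B@(1,3) -> caps B=1 W=0
Move 8: W@(3,2) -> caps B=1 W=0
Move 9: B@(3,0) -> caps B=1 W=0
Move 10: W@(1,1) -> caps B=1 W=0
Move 11: B@(1,0) -> caps B=1 W=0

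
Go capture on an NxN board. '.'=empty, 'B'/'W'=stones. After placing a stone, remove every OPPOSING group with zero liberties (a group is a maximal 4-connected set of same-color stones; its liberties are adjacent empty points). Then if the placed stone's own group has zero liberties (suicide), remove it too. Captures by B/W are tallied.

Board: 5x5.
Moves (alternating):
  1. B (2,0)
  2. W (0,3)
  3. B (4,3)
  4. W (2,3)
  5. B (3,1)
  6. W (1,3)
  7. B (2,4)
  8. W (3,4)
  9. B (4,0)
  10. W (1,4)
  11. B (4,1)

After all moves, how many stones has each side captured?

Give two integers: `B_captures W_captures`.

Move 1: B@(2,0) -> caps B=0 W=0
Move 2: W@(0,3) -> caps B=0 W=0
Move 3: B@(4,3) -> caps B=0 W=0
Move 4: W@(2,3) -> caps B=0 W=0
Move 5: B@(3,1) -> caps B=0 W=0
Move 6: W@(1,3) -> caps B=0 W=0
Move 7: B@(2,4) -> caps B=0 W=0
Move 8: W@(3,4) -> caps B=0 W=0
Move 9: B@(4,0) -> caps B=0 W=0
Move 10: W@(1,4) -> caps B=0 W=1
Move 11: B@(4,1) -> caps B=0 W=1

Answer: 0 1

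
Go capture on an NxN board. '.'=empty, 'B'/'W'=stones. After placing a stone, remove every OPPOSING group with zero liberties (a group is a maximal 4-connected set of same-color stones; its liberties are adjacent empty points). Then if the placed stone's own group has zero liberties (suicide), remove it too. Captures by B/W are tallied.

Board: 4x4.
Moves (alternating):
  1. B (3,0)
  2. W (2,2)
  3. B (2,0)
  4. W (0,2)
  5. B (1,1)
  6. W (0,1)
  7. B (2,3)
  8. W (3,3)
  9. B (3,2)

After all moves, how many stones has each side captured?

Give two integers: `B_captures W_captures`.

Move 1: B@(3,0) -> caps B=0 W=0
Move 2: W@(2,2) -> caps B=0 W=0
Move 3: B@(2,0) -> caps B=0 W=0
Move 4: W@(0,2) -> caps B=0 W=0
Move 5: B@(1,1) -> caps B=0 W=0
Move 6: W@(0,1) -> caps B=0 W=0
Move 7: B@(2,3) -> caps B=0 W=0
Move 8: W@(3,3) -> caps B=0 W=0
Move 9: B@(3,2) -> caps B=1 W=0

Answer: 1 0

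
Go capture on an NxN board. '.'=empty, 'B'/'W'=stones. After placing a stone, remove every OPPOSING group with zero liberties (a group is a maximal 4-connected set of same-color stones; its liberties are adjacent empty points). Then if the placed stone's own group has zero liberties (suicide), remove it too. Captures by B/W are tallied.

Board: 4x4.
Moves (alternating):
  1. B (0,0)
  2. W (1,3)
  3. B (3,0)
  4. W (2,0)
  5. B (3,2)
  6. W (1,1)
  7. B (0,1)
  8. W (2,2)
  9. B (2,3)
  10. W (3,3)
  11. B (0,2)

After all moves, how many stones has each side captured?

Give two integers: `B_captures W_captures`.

Answer: 0 1

Derivation:
Move 1: B@(0,0) -> caps B=0 W=0
Move 2: W@(1,3) -> caps B=0 W=0
Move 3: B@(3,0) -> caps B=0 W=0
Move 4: W@(2,0) -> caps B=0 W=0
Move 5: B@(3,2) -> caps B=0 W=0
Move 6: W@(1,1) -> caps B=0 W=0
Move 7: B@(0,1) -> caps B=0 W=0
Move 8: W@(2,2) -> caps B=0 W=0
Move 9: B@(2,3) -> caps B=0 W=0
Move 10: W@(3,3) -> caps B=0 W=1
Move 11: B@(0,2) -> caps B=0 W=1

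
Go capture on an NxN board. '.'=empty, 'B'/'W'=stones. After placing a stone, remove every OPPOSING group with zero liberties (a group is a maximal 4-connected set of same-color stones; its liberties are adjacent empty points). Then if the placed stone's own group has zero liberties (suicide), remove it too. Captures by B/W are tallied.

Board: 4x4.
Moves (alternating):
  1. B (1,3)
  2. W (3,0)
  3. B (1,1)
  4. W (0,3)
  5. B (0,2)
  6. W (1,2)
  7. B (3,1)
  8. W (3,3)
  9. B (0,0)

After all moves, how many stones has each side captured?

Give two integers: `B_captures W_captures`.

Move 1: B@(1,3) -> caps B=0 W=0
Move 2: W@(3,0) -> caps B=0 W=0
Move 3: B@(1,1) -> caps B=0 W=0
Move 4: W@(0,3) -> caps B=0 W=0
Move 5: B@(0,2) -> caps B=1 W=0
Move 6: W@(1,2) -> caps B=1 W=0
Move 7: B@(3,1) -> caps B=1 W=0
Move 8: W@(3,3) -> caps B=1 W=0
Move 9: B@(0,0) -> caps B=1 W=0

Answer: 1 0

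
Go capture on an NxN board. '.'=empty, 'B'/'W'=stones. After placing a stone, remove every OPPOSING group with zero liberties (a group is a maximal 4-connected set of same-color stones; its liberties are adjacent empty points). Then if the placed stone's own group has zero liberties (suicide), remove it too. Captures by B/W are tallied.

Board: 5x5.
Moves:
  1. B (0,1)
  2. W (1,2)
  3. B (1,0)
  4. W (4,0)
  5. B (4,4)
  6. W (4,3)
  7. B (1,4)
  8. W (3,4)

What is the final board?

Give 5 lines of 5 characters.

Move 1: B@(0,1) -> caps B=0 W=0
Move 2: W@(1,2) -> caps B=0 W=0
Move 3: B@(1,0) -> caps B=0 W=0
Move 4: W@(4,0) -> caps B=0 W=0
Move 5: B@(4,4) -> caps B=0 W=0
Move 6: W@(4,3) -> caps B=0 W=0
Move 7: B@(1,4) -> caps B=0 W=0
Move 8: W@(3,4) -> caps B=0 W=1

Answer: .B...
B.W.B
.....
....W
W..W.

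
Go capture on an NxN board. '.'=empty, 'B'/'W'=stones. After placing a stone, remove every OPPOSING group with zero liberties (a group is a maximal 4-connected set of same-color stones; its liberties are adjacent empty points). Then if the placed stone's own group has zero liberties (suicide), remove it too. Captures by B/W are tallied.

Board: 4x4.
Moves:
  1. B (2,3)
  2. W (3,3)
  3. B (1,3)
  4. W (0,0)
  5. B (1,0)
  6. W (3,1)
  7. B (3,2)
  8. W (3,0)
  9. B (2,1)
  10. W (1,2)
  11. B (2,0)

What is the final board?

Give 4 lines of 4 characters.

Move 1: B@(2,3) -> caps B=0 W=0
Move 2: W@(3,3) -> caps B=0 W=0
Move 3: B@(1,3) -> caps B=0 W=0
Move 4: W@(0,0) -> caps B=0 W=0
Move 5: B@(1,0) -> caps B=0 W=0
Move 6: W@(3,1) -> caps B=0 W=0
Move 7: B@(3,2) -> caps B=1 W=0
Move 8: W@(3,0) -> caps B=1 W=0
Move 9: B@(2,1) -> caps B=1 W=0
Move 10: W@(1,2) -> caps B=1 W=0
Move 11: B@(2,0) -> caps B=3 W=0

Answer: W...
B.WB
BB.B
..B.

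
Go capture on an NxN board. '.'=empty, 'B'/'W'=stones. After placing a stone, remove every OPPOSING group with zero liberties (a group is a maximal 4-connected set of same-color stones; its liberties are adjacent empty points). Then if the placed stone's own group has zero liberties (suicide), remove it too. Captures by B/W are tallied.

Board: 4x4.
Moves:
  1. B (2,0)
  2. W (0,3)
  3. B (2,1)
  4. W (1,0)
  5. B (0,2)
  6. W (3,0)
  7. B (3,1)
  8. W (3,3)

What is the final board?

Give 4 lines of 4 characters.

Answer: ..BW
W...
BB..
.B.W

Derivation:
Move 1: B@(2,0) -> caps B=0 W=0
Move 2: W@(0,3) -> caps B=0 W=0
Move 3: B@(2,1) -> caps B=0 W=0
Move 4: W@(1,0) -> caps B=0 W=0
Move 5: B@(0,2) -> caps B=0 W=0
Move 6: W@(3,0) -> caps B=0 W=0
Move 7: B@(3,1) -> caps B=1 W=0
Move 8: W@(3,3) -> caps B=1 W=0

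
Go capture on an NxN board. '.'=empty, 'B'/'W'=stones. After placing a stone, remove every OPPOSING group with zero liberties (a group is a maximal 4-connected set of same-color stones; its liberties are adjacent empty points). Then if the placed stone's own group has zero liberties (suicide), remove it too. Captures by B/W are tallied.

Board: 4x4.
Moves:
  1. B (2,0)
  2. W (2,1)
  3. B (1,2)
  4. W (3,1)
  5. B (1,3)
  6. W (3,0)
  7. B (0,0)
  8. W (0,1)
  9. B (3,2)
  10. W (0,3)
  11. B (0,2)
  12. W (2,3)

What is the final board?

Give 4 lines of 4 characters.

Move 1: B@(2,0) -> caps B=0 W=0
Move 2: W@(2,1) -> caps B=0 W=0
Move 3: B@(1,2) -> caps B=0 W=0
Move 4: W@(3,1) -> caps B=0 W=0
Move 5: B@(1,3) -> caps B=0 W=0
Move 6: W@(3,0) -> caps B=0 W=0
Move 7: B@(0,0) -> caps B=0 W=0
Move 8: W@(0,1) -> caps B=0 W=0
Move 9: B@(3,2) -> caps B=0 W=0
Move 10: W@(0,3) -> caps B=0 W=0
Move 11: B@(0,2) -> caps B=1 W=0
Move 12: W@(2,3) -> caps B=1 W=0

Answer: BWB.
..BB
BW.W
WWB.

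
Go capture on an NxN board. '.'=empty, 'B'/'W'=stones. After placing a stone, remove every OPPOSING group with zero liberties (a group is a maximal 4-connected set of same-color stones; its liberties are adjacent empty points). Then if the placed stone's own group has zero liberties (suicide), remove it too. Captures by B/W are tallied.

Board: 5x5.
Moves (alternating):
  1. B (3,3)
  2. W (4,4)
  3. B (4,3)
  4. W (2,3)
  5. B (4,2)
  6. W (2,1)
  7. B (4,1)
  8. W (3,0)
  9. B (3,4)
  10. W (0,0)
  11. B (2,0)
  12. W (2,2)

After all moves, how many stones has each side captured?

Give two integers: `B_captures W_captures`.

Move 1: B@(3,3) -> caps B=0 W=0
Move 2: W@(4,4) -> caps B=0 W=0
Move 3: B@(4,3) -> caps B=0 W=0
Move 4: W@(2,3) -> caps B=0 W=0
Move 5: B@(4,2) -> caps B=0 W=0
Move 6: W@(2,1) -> caps B=0 W=0
Move 7: B@(4,1) -> caps B=0 W=0
Move 8: W@(3,0) -> caps B=0 W=0
Move 9: B@(3,4) -> caps B=1 W=0
Move 10: W@(0,0) -> caps B=1 W=0
Move 11: B@(2,0) -> caps B=1 W=0
Move 12: W@(2,2) -> caps B=1 W=0

Answer: 1 0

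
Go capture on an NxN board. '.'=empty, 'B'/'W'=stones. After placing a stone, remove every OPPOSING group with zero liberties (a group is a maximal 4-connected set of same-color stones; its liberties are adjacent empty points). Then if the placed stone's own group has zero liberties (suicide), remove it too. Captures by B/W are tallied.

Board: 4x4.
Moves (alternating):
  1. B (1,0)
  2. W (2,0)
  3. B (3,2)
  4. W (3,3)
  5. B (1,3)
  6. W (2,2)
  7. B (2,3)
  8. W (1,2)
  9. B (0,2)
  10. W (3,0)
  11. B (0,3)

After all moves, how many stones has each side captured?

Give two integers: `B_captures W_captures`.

Move 1: B@(1,0) -> caps B=0 W=0
Move 2: W@(2,0) -> caps B=0 W=0
Move 3: B@(3,2) -> caps B=0 W=0
Move 4: W@(3,3) -> caps B=0 W=0
Move 5: B@(1,3) -> caps B=0 W=0
Move 6: W@(2,2) -> caps B=0 W=0
Move 7: B@(2,3) -> caps B=1 W=0
Move 8: W@(1,2) -> caps B=1 W=0
Move 9: B@(0,2) -> caps B=1 W=0
Move 10: W@(3,0) -> caps B=1 W=0
Move 11: B@(0,3) -> caps B=1 W=0

Answer: 1 0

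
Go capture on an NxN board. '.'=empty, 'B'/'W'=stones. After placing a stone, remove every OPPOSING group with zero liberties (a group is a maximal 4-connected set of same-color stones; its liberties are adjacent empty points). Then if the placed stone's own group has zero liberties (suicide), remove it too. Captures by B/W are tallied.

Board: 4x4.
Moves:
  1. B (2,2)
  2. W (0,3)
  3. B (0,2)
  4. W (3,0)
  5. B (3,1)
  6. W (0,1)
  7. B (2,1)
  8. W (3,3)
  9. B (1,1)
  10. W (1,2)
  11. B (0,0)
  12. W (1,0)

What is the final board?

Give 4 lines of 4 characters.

Answer: .W.W
WBW.
.BB.
WB.W

Derivation:
Move 1: B@(2,2) -> caps B=0 W=0
Move 2: W@(0,3) -> caps B=0 W=0
Move 3: B@(0,2) -> caps B=0 W=0
Move 4: W@(3,0) -> caps B=0 W=0
Move 5: B@(3,1) -> caps B=0 W=0
Move 6: W@(0,1) -> caps B=0 W=0
Move 7: B@(2,1) -> caps B=0 W=0
Move 8: W@(3,3) -> caps B=0 W=0
Move 9: B@(1,1) -> caps B=0 W=0
Move 10: W@(1,2) -> caps B=0 W=1
Move 11: B@(0,0) -> caps B=0 W=1
Move 12: W@(1,0) -> caps B=0 W=2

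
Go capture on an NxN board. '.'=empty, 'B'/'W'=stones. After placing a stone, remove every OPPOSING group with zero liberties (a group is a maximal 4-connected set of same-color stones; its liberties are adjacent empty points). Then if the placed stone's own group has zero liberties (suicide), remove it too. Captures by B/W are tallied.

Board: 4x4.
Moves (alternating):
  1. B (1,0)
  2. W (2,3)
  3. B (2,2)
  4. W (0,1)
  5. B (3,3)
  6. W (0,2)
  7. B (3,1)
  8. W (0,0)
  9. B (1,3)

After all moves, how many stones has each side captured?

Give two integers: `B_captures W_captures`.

Answer: 1 0

Derivation:
Move 1: B@(1,0) -> caps B=0 W=0
Move 2: W@(2,3) -> caps B=0 W=0
Move 3: B@(2,2) -> caps B=0 W=0
Move 4: W@(0,1) -> caps B=0 W=0
Move 5: B@(3,3) -> caps B=0 W=0
Move 6: W@(0,2) -> caps B=0 W=0
Move 7: B@(3,1) -> caps B=0 W=0
Move 8: W@(0,0) -> caps B=0 W=0
Move 9: B@(1,3) -> caps B=1 W=0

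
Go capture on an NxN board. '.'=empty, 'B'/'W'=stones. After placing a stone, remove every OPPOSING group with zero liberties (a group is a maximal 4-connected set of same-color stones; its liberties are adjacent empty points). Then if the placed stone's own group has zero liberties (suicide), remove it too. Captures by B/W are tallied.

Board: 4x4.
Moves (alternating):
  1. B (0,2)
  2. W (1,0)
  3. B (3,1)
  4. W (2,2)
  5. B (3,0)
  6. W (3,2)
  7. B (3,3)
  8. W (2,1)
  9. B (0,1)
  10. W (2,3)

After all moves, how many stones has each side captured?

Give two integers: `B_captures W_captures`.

Answer: 0 1

Derivation:
Move 1: B@(0,2) -> caps B=0 W=0
Move 2: W@(1,0) -> caps B=0 W=0
Move 3: B@(3,1) -> caps B=0 W=0
Move 4: W@(2,2) -> caps B=0 W=0
Move 5: B@(3,0) -> caps B=0 W=0
Move 6: W@(3,2) -> caps B=0 W=0
Move 7: B@(3,3) -> caps B=0 W=0
Move 8: W@(2,1) -> caps B=0 W=0
Move 9: B@(0,1) -> caps B=0 W=0
Move 10: W@(2,3) -> caps B=0 W=1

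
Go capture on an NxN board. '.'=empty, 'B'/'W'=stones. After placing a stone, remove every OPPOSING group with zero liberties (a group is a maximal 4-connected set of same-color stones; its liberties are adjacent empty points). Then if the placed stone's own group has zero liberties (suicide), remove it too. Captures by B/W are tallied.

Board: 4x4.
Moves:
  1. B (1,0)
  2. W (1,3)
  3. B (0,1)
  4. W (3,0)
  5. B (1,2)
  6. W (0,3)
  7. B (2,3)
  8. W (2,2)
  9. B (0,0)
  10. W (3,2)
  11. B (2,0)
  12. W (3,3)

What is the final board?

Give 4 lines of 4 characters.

Move 1: B@(1,0) -> caps B=0 W=0
Move 2: W@(1,3) -> caps B=0 W=0
Move 3: B@(0,1) -> caps B=0 W=0
Move 4: W@(3,0) -> caps B=0 W=0
Move 5: B@(1,2) -> caps B=0 W=0
Move 6: W@(0,3) -> caps B=0 W=0
Move 7: B@(2,3) -> caps B=0 W=0
Move 8: W@(2,2) -> caps B=0 W=0
Move 9: B@(0,0) -> caps B=0 W=0
Move 10: W@(3,2) -> caps B=0 W=0
Move 11: B@(2,0) -> caps B=0 W=0
Move 12: W@(3,3) -> caps B=0 W=1

Answer: BB.W
B.BW
B.W.
W.WW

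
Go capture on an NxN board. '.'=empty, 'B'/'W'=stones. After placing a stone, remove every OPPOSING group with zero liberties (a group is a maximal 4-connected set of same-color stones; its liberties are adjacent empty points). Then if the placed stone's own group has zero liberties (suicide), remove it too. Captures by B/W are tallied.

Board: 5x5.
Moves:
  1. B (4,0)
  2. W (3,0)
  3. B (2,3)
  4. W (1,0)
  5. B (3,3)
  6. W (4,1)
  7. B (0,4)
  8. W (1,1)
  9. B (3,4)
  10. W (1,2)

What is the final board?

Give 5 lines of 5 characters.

Answer: ....B
WWW..
...B.
W..BB
.W...

Derivation:
Move 1: B@(4,0) -> caps B=0 W=0
Move 2: W@(3,0) -> caps B=0 W=0
Move 3: B@(2,3) -> caps B=0 W=0
Move 4: W@(1,0) -> caps B=0 W=0
Move 5: B@(3,3) -> caps B=0 W=0
Move 6: W@(4,1) -> caps B=0 W=1
Move 7: B@(0,4) -> caps B=0 W=1
Move 8: W@(1,1) -> caps B=0 W=1
Move 9: B@(3,4) -> caps B=0 W=1
Move 10: W@(1,2) -> caps B=0 W=1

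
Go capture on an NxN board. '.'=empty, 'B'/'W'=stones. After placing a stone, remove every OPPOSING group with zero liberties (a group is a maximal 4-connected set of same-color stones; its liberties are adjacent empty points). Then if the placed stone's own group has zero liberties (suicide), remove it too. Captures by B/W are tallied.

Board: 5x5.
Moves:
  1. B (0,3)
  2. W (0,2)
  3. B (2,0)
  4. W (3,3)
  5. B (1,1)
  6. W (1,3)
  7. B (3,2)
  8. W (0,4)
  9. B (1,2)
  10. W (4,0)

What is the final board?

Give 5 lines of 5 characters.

Answer: ..W.W
.BBW.
B....
..BW.
W....

Derivation:
Move 1: B@(0,3) -> caps B=0 W=0
Move 2: W@(0,2) -> caps B=0 W=0
Move 3: B@(2,0) -> caps B=0 W=0
Move 4: W@(3,3) -> caps B=0 W=0
Move 5: B@(1,1) -> caps B=0 W=0
Move 6: W@(1,3) -> caps B=0 W=0
Move 7: B@(3,2) -> caps B=0 W=0
Move 8: W@(0,4) -> caps B=0 W=1
Move 9: B@(1,2) -> caps B=0 W=1
Move 10: W@(4,0) -> caps B=0 W=1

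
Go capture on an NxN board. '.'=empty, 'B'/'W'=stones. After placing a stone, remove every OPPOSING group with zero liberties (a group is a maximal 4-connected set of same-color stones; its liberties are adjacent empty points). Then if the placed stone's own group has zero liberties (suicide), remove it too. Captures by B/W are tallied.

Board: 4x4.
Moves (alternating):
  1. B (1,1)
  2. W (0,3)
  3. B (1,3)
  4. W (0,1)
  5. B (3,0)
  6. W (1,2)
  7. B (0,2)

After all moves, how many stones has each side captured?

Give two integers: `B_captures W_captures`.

Move 1: B@(1,1) -> caps B=0 W=0
Move 2: W@(0,3) -> caps B=0 W=0
Move 3: B@(1,3) -> caps B=0 W=0
Move 4: W@(0,1) -> caps B=0 W=0
Move 5: B@(3,0) -> caps B=0 W=0
Move 6: W@(1,2) -> caps B=0 W=0
Move 7: B@(0,2) -> caps B=1 W=0

Answer: 1 0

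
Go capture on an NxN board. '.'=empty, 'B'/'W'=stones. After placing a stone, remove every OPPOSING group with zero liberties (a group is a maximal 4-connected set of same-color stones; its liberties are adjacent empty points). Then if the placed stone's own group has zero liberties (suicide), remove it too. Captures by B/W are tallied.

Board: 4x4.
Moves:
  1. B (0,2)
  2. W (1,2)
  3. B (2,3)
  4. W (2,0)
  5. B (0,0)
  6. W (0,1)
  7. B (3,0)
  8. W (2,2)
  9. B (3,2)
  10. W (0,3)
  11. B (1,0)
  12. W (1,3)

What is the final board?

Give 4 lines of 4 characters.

Move 1: B@(0,2) -> caps B=0 W=0
Move 2: W@(1,2) -> caps B=0 W=0
Move 3: B@(2,3) -> caps B=0 W=0
Move 4: W@(2,0) -> caps B=0 W=0
Move 5: B@(0,0) -> caps B=0 W=0
Move 6: W@(0,1) -> caps B=0 W=0
Move 7: B@(3,0) -> caps B=0 W=0
Move 8: W@(2,2) -> caps B=0 W=0
Move 9: B@(3,2) -> caps B=0 W=0
Move 10: W@(0,3) -> caps B=0 W=1
Move 11: B@(1,0) -> caps B=0 W=1
Move 12: W@(1,3) -> caps B=0 W=1

Answer: BW.W
B.WW
W.WB
B.B.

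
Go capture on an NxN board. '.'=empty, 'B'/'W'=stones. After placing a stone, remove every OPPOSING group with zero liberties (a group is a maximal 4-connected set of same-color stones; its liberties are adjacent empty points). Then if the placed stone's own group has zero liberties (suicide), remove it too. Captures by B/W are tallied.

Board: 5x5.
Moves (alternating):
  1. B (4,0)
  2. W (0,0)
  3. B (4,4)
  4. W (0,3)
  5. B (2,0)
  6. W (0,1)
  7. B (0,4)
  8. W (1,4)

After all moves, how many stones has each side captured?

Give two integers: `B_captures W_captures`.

Move 1: B@(4,0) -> caps B=0 W=0
Move 2: W@(0,0) -> caps B=0 W=0
Move 3: B@(4,4) -> caps B=0 W=0
Move 4: W@(0,3) -> caps B=0 W=0
Move 5: B@(2,0) -> caps B=0 W=0
Move 6: W@(0,1) -> caps B=0 W=0
Move 7: B@(0,4) -> caps B=0 W=0
Move 8: W@(1,4) -> caps B=0 W=1

Answer: 0 1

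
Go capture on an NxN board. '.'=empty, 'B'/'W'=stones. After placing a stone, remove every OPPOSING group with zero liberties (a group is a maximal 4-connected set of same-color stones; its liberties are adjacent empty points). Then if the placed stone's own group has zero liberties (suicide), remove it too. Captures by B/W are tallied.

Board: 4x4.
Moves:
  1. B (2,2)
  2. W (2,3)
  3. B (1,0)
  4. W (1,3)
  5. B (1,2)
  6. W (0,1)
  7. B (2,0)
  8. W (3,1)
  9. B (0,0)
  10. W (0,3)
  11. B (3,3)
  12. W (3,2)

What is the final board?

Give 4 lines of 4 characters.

Move 1: B@(2,2) -> caps B=0 W=0
Move 2: W@(2,3) -> caps B=0 W=0
Move 3: B@(1,0) -> caps B=0 W=0
Move 4: W@(1,3) -> caps B=0 W=0
Move 5: B@(1,2) -> caps B=0 W=0
Move 6: W@(0,1) -> caps B=0 W=0
Move 7: B@(2,0) -> caps B=0 W=0
Move 8: W@(3,1) -> caps B=0 W=0
Move 9: B@(0,0) -> caps B=0 W=0
Move 10: W@(0,3) -> caps B=0 W=0
Move 11: B@(3,3) -> caps B=0 W=0
Move 12: W@(3,2) -> caps B=0 W=1

Answer: BW.W
B.BW
B.BW
.WW.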